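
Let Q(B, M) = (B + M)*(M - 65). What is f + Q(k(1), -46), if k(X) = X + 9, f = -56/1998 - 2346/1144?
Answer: 2282238445/571428 ≈ 3993.9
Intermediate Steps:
f = -1187843/571428 (f = -56*1/1998 - 2346*1/1144 = -28/999 - 1173/572 = -1187843/571428 ≈ -2.0787)
k(X) = 9 + X
Q(B, M) = (-65 + M)*(B + M) (Q(B, M) = (B + M)*(-65 + M) = (-65 + M)*(B + M))
f + Q(k(1), -46) = -1187843/571428 + ((-46)² - 65*(9 + 1) - 65*(-46) + (9 + 1)*(-46)) = -1187843/571428 + (2116 - 65*10 + 2990 + 10*(-46)) = -1187843/571428 + (2116 - 650 + 2990 - 460) = -1187843/571428 + 3996 = 2282238445/571428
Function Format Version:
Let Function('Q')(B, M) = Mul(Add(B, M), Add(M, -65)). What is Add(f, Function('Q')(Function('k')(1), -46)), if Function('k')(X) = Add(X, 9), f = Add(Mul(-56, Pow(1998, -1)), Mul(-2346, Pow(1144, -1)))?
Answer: Rational(2282238445, 571428) ≈ 3993.9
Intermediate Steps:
f = Rational(-1187843, 571428) (f = Add(Mul(-56, Rational(1, 1998)), Mul(-2346, Rational(1, 1144))) = Add(Rational(-28, 999), Rational(-1173, 572)) = Rational(-1187843, 571428) ≈ -2.0787)
Function('k')(X) = Add(9, X)
Function('Q')(B, M) = Mul(Add(-65, M), Add(B, M)) (Function('Q')(B, M) = Mul(Add(B, M), Add(-65, M)) = Mul(Add(-65, M), Add(B, M)))
Add(f, Function('Q')(Function('k')(1), -46)) = Add(Rational(-1187843, 571428), Add(Pow(-46, 2), Mul(-65, Add(9, 1)), Mul(-65, -46), Mul(Add(9, 1), -46))) = Add(Rational(-1187843, 571428), Add(2116, Mul(-65, 10), 2990, Mul(10, -46))) = Add(Rational(-1187843, 571428), Add(2116, -650, 2990, -460)) = Add(Rational(-1187843, 571428), 3996) = Rational(2282238445, 571428)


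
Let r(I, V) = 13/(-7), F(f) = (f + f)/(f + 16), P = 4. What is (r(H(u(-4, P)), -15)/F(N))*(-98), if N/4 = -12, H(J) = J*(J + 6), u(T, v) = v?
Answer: 182/3 ≈ 60.667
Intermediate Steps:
H(J) = J*(6 + J)
N = -48 (N = 4*(-12) = -48)
F(f) = 2*f/(16 + f) (F(f) = (2*f)/(16 + f) = 2*f/(16 + f))
r(I, V) = -13/7 (r(I, V) = 13*(-⅐) = -13/7)
(r(H(u(-4, P)), -15)/F(N))*(-98) = -13/(7*(2*(-48)/(16 - 48)))*(-98) = -13/(7*(2*(-48)/(-32)))*(-98) = -13/(7*(2*(-48)*(-1/32)))*(-98) = -13/7/3*(-98) = -13/7*⅓*(-98) = -13/21*(-98) = 182/3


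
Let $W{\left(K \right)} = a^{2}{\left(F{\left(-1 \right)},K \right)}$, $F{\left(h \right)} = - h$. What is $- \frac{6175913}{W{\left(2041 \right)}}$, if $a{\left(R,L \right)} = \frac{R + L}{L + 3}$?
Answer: $- \frac{6450642313892}{1042441} \approx -6.188 \cdot 10^{6}$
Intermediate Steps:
$a{\left(R,L \right)} = \frac{L + R}{3 + L}$
$W{\left(K \right)} = \frac{\left(1 + K\right)^{2}}{\left(3 + K\right)^{2}}$ ($W{\left(K \right)} = \left(\frac{K - -1}{3 + K}\right)^{2} = \left(\frac{K + 1}{3 + K}\right)^{2} = \left(\frac{1 + K}{3 + K}\right)^{2} = \frac{\left(1 + K\right)^{2}}{\left(3 + K\right)^{2}}$)
$- \frac{6175913}{W{\left(2041 \right)}} = - \frac{6175913}{\left(1 + 2041\right)^{2} \frac{1}{\left(3 + 2041\right)^{2}}} = - \frac{6175913}{2042^{2} \cdot \frac{1}{4177936}} = - \frac{6175913}{4169764 \cdot \frac{1}{4177936}} = - \frac{6175913}{\frac{1042441}{1044484}} = \left(-6175913\right) \frac{1044484}{1042441} = - \frac{6450642313892}{1042441}$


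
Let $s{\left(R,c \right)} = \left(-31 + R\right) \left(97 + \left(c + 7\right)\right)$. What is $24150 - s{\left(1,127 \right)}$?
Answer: $31080$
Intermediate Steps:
$s{\left(R,c \right)} = \left(-31 + R\right) \left(104 + c\right)$ ($s{\left(R,c \right)} = \left(-31 + R\right) \left(97 + \left(7 + c\right)\right) = \left(-31 + R\right) \left(104 + c\right)$)
$24150 - s{\left(1,127 \right)} = 24150 - \left(-3224 - 3937 + 104 \cdot 1 + 1 \cdot 127\right) = 24150 - \left(-3224 - 3937 + 104 + 127\right) = 24150 - -6930 = 24150 + 6930 = 31080$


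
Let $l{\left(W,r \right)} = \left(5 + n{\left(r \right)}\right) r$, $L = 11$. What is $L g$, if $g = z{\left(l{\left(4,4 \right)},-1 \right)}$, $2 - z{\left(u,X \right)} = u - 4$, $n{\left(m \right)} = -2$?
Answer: $-66$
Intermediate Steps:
$l{\left(W,r \right)} = 3 r$ ($l{\left(W,r \right)} = \left(5 - 2\right) r = 3 r$)
$z{\left(u,X \right)} = 6 - u$ ($z{\left(u,X \right)} = 2 - \left(u - 4\right) = 2 - \left(-4 + u\right) = 6 - u$)
$g = -6$ ($g = 6 - 3 \cdot 4 = 6 - 12 = -6$)
$L g = 11 \left(-6\right) = -66$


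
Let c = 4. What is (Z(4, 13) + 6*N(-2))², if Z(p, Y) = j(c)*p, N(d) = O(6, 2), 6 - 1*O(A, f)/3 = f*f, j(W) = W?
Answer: 2704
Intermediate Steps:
O(A, f) = 18 - 3*f² (O(A, f) = 18 - 3*f*f = 18 - 3*f²)
N(d) = 6 (N(d) = 18 - 3*2² = 18 - 3*4 = 18 - 12 = 6)
Z(p, Y) = 4*p
(Z(4, 13) + 6*N(-2))² = (4*4 + 6*6)² = (16 + 36)² = 52² = 2704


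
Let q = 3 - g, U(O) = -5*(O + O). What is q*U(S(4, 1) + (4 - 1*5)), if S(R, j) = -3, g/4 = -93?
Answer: 15000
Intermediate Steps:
g = -372 (g = 4*(-93) = -372)
U(O) = -10*O
q = 375 (q = 3 - 1*(-372) = 3 + 372 = 375)
q*U(S(4, 1) + (4 - 1*5)) = 375*(-10*(-3 + (4 - 1*5))) = 375*(-10*(-3 + (4 - 5))) = 375*(-10*(-3 - 1)) = 375*(-10*(-4)) = 375*40 = 15000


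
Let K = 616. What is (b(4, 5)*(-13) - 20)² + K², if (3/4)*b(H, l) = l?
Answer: 3517504/9 ≈ 3.9083e+5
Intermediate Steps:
b(H, l) = 4*l/3
(b(4, 5)*(-13) - 20)² + K² = (((4/3)*5)*(-13) - 20)² + 616² = ((20/3)*(-13) - 20)² + 379456 = (-260/3 - 20)² + 379456 = (-320/3)² + 379456 = 102400/9 + 379456 = 3517504/9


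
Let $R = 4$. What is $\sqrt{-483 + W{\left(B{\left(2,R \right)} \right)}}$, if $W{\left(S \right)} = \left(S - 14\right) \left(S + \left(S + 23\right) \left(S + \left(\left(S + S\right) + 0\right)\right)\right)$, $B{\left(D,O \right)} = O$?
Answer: $i \sqrt{3763} \approx 61.343 i$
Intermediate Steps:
$W{\left(S \right)} = \left(-14 + S\right) \left(S + 3 S \left(23 + S\right)\right)$ ($W{\left(S \right)} = \left(-14 + S\right) \left(S + \left(23 + S\right) \left(S + \left(2 S + 0\right)\right)\right) = \left(-14 + S\right) \left(S + \left(23 + S\right) \left(S + 2 S\right)\right) = \left(-14 + S\right) \left(S + \left(23 + S\right) 3 S\right) = \left(-14 + S\right) \left(S + 3 S \left(23 + S\right)\right)$)
$\sqrt{-483 + W{\left(B{\left(2,R \right)} \right)}} = \sqrt{-483 + 4 \left(-980 + 3 \cdot 4^{2} + 28 \cdot 4\right)} = \sqrt{-483 + 4 \left(-980 + 3 \cdot 16 + 112\right)} = \sqrt{-483 + 4 \left(-980 + 48 + 112\right)} = \sqrt{-483 + 4 \left(-820\right)} = \sqrt{-483 - 3280} = \sqrt{-3763} = i \sqrt{3763}$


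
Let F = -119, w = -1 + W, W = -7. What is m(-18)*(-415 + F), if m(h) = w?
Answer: 4272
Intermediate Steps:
w = -8 (w = -1 - 7 = -8)
m(h) = -8
m(-18)*(-415 + F) = -8*(-415 - 119) = -8*(-534) = 4272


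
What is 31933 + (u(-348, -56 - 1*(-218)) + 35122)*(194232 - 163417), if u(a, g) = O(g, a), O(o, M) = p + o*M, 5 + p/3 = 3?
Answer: -655094967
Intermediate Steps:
p = -6 (p = -15 + 3*3 = -15 + 9 = -6)
O(o, M) = -6 + M*o (O(o, M) = -6 + o*M = -6 + M*o)
u(a, g) = -6 + a*g
31933 + (u(-348, -56 - 1*(-218)) + 35122)*(194232 - 163417) = 31933 + ((-6 - 348*(-56 - 1*(-218))) + 35122)*(194232 - 163417) = 31933 + ((-6 - 348*(-56 + 218)) + 35122)*30815 = 31933 + ((-6 - 348*162) + 35122)*30815 = 31933 + ((-6 - 56376) + 35122)*30815 = 31933 + (-56382 + 35122)*30815 = 31933 - 21260*30815 = 31933 - 655126900 = -655094967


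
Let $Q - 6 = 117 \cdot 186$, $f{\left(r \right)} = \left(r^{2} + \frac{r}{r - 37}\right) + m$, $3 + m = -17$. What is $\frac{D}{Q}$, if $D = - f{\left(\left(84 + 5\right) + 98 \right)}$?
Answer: $- \frac{5242537}{3265200} \approx -1.6056$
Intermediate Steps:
$m = -20$ ($m = -3 - 17 = -20$)
$f{\left(r \right)} = -20 + r^{2} + \frac{r}{-37 + r}$ ($f{\left(r \right)} = \left(r^{2} + \frac{r}{r - 37}\right) - 20 = \left(r^{2} + \frac{r}{-37 + r}\right) - 20 = -20 + r^{2} + \frac{r}{-37 + r}$)
$Q = 21768$ ($Q = 6 + 117 \cdot 186 = 6 + 21762 = 21768$)
$D = - \frac{5242537}{150}$ ($D = - \frac{740 + \left(\left(84 + 5\right) + 98\right)^{3} - 37 \left(\left(84 + 5\right) + 98\right)^{2} - 19 \left(\left(84 + 5\right) + 98\right)}{-37 + \left(\left(84 + 5\right) + 98\right)} = - \frac{740 + \left(89 + 98\right)^{3} - 37 \left(89 + 98\right)^{2} - 19 \left(89 + 98\right)}{-37 + \left(89 + 98\right)} = - \frac{740 + 187^{3} - 37 \cdot 187^{2} - 3553}{-37 + 187} = - \frac{740 + 6539203 - 1293853 - 3553}{150} = - \frac{5242537}{150} \approx -34950.0$)
$\frac{D}{Q} = - \frac{5242537}{150 \cdot 21768} = \left(- \frac{5242537}{150}\right) \frac{1}{21768} = - \frac{5242537}{3265200}$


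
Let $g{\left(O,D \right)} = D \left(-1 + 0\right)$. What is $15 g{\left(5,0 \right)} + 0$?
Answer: $0$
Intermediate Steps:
$g{\left(O,D \right)} = - D$ ($g{\left(O,D \right)} = D \left(-1\right) = - D$)
$15 g{\left(5,0 \right)} + 0 = 15 \left(\left(-1\right) 0\right) + 0 = 15 \cdot 0 + 0 = 0 + 0 = 0$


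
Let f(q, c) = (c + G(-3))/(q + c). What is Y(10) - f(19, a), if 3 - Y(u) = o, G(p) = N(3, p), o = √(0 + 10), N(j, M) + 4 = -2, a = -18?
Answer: 27 - √10 ≈ 23.838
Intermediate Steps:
N(j, M) = -6 (N(j, M) = -4 - 2 = -6)
o = √10 ≈ 3.1623
G(p) = -6
Y(u) = 3 - √10
f(q, c) = (-6 + c)/(c + q) (f(q, c) = (c - 6)/(q + c) = (-6 + c)/(c + q))
Y(10) - f(19, a) = (3 - √10) - (-6 - 18)/(-18 + 19) = (3 - √10) - (-24)/1 = (3 - √10) - (-24) = (3 - √10) - 1*(-24) = (3 - √10) + 24 = 27 - √10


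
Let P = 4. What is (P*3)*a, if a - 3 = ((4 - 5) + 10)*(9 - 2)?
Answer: 792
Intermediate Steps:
a = 66 (a = 3 + ((4 - 5) + 10)*(9 - 2) = 3 + (-1 + 10)*7 = 3 + 9*7 = 3 + 63 = 66)
(P*3)*a = (4*3)*66 = 12*66 = 792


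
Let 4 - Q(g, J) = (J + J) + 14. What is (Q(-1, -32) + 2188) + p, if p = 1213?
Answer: 3455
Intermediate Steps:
Q(g, J) = -10 - 2*J (Q(g, J) = 4 - ((J + J) + 14) = 4 - (2*J + 14) = 4 - (14 + 2*J) = 4 + (-14 - 2*J) = -10 - 2*J)
(Q(-1, -32) + 2188) + p = ((-10 - 2*(-32)) + 2188) + 1213 = ((-10 + 64) + 2188) + 1213 = (54 + 2188) + 1213 = 2242 + 1213 = 3455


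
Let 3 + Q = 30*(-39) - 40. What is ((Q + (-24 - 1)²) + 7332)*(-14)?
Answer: -94416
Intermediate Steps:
Q = -1213 (Q = -3 + (30*(-39) - 40) = -3 + (-1170 - 40) = -3 - 1210 = -1213)
((Q + (-24 - 1)²) + 7332)*(-14) = ((-1213 + (-24 - 1)²) + 7332)*(-14) = ((-1213 + (-25)²) + 7332)*(-14) = ((-1213 + 625) + 7332)*(-14) = (-588 + 7332)*(-14) = 6744*(-14) = -94416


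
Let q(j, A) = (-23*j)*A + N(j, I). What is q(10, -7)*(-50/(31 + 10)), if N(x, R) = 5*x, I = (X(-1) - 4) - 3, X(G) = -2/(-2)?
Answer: -83000/41 ≈ -2024.4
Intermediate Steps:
X(G) = 1 (X(G) = -2*(-1/2) = 1)
I = -6 (I = (1 - 4) - 3 = -3 - 3 = -6)
q(j, A) = 5*j - 23*A*j (q(j, A) = (-23*j)*A + 5*j = -23*A*j + 5*j = 5*j - 23*A*j)
q(10, -7)*(-50/(31 + 10)) = (10*(5 - 23*(-7)))*(-50/(31 + 10)) = (10*(5 + 161))*(-50/41) = (10*166)*(-50*1/41) = 1660*(-50/41) = -83000/41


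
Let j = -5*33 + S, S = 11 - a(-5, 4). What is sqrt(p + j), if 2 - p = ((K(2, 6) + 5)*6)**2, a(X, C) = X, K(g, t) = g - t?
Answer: I*sqrt(183) ≈ 13.528*I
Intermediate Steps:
S = 16 (S = 11 - 1*(-5) = 11 + 5 = 16)
p = -34 (p = 2 - (((2 - 1*6) + 5)*6)**2 = 2 - (((2 - 6) + 5)*6)**2 = 2 - ((-4 + 5)*6)**2 = 2 - (1*6)**2 = 2 - 1*6**2 = 2 - 1*36 = 2 - 36 = -34)
j = -149 (j = -5*33 + 16 = -165 + 16 = -149)
sqrt(p + j) = sqrt(-34 - 149) = sqrt(-183) = I*sqrt(183)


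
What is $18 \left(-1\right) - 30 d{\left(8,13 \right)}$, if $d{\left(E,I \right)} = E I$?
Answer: $-3138$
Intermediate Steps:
$18 \left(-1\right) - 30 d{\left(8,13 \right)} = 18 \left(-1\right) - 30 \cdot 8 \cdot 13 = -18 - 3120 = -3138$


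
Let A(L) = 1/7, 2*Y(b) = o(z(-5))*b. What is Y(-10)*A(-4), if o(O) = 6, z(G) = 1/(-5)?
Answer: -30/7 ≈ -4.2857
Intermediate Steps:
z(G) = -⅕
Y(b) = 3*b (Y(b) = (6*b)/2 = 3*b)
A(L) = ⅐
Y(-10)*A(-4) = (3*(-10))*(⅐) = -30*⅐ = -30/7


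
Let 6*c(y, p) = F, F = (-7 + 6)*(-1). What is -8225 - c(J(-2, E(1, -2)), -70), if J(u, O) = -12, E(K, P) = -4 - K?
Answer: -49351/6 ≈ -8225.2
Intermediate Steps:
F = 1 (F = -1*(-1) = 1)
c(y, p) = ⅙ (c(y, p) = (⅙)*1 = ⅙)
-8225 - c(J(-2, E(1, -2)), -70) = -8225 - 1*⅙ = -8225 - ⅙ = -49351/6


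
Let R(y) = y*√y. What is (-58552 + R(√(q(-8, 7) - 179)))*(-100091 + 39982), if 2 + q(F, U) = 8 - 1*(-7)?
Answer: 3519502168 - 60109*166^(¾)*I^(3/2) ≈ 3.5215e+9 - 1.9656e+6*I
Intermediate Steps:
q(F, U) = 13 (q(F, U) = -2 + (8 - 1*(-7)) = -2 + (8 + 7) = -2 + 15 = 13)
R(y) = y^(3/2)
(-58552 + R(√(q(-8, 7) - 179)))*(-100091 + 39982) = (-58552 + (√(13 - 179))^(3/2))*(-100091 + 39982) = (-58552 + (√(-166))^(3/2))*(-60109) = (-58552 + (I*√166)^(3/2))*(-60109) = (-58552 + 166^(¾)*I^(3/2))*(-60109) = 3519502168 - 60109*166^(¾)*I^(3/2)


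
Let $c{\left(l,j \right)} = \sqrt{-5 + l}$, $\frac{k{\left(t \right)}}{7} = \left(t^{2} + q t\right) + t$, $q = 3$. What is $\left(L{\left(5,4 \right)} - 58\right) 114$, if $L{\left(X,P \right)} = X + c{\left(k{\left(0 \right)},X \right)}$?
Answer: $-6042 + 114 i \sqrt{5} \approx -6042.0 + 254.91 i$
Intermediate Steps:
$k{\left(t \right)} = 7 t^{2} + 28 t$ ($k{\left(t \right)} = 7 \left(\left(t^{2} + 3 t\right) + t\right) = 7 \left(t^{2} + 4 t\right) = 7 t^{2} + 28 t$)
$L{\left(X,P \right)} = X + i \sqrt{5}$ ($L{\left(X,P \right)} = X + \sqrt{-5 + 7 \cdot 0 \left(4 + 0\right)} = X + \sqrt{-5 + 7 \cdot 0 \cdot 4} = X + \sqrt{-5 + 0} = X + \sqrt{-5} = X + i \sqrt{5}$)
$\left(L{\left(5,4 \right)} - 58\right) 114 = \left(\left(5 + i \sqrt{5}\right) - 58\right) 114 = \left(-53 + i \sqrt{5}\right) 114 = -6042 + 114 i \sqrt{5}$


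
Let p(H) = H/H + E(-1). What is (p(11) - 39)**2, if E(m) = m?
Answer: 1521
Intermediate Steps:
p(H) = 0 (p(H) = H/H - 1 = 1 - 1 = 0)
(p(11) - 39)**2 = (0 - 39)**2 = (-39)**2 = 1521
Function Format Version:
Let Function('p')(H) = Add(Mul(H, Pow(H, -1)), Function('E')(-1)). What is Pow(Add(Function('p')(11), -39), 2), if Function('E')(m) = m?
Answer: 1521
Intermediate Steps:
Function('p')(H) = 0 (Function('p')(H) = Add(Mul(H, Pow(H, -1)), -1) = Add(1, -1) = 0)
Pow(Add(Function('p')(11), -39), 2) = Pow(Add(0, -39), 2) = Pow(-39, 2) = 1521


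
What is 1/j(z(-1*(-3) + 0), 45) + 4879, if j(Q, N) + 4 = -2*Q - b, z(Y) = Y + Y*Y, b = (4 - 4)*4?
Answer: 136611/28 ≈ 4879.0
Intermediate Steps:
b = 0 (b = 0*4 = 0)
z(Y) = Y + Y**2
j(Q, N) = -4 - 2*Q (j(Q, N) = -4 + (-2*Q - 1*0) = -4 + (-2*Q + 0) = -4 - 2*Q)
1/j(z(-1*(-3) + 0), 45) + 4879 = 1/(-4 - 2*(-1*(-3) + 0)*(1 + (-1*(-3) + 0))) + 4879 = 1/(-4 - 2*(3 + 0)*(1 + (3 + 0))) + 4879 = 1/(-4 - 6*(1 + 3)) + 4879 = 1/(-4 - 6*4) + 4879 = 1/(-4 - 2*12) + 4879 = 1/(-4 - 24) + 4879 = 1/(-28) + 4879 = -1/28 + 4879 = 136611/28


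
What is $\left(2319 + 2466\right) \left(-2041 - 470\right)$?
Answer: $-12015135$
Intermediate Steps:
$\left(2319 + 2466\right) \left(-2041 - 470\right) = 4785 \left(-2511\right) = -12015135$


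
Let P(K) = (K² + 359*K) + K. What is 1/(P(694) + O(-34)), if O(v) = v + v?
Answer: 1/731408 ≈ 1.3672e-6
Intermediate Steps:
O(v) = 2*v
P(K) = K² + 360*K
1/(P(694) + O(-34)) = 1/(694*(360 + 694) + 2*(-34)) = 1/(694*1054 - 68) = 1/(731476 - 68) = 1/731408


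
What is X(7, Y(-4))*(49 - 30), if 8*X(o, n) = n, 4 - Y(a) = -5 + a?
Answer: 247/8 ≈ 30.875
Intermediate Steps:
Y(a) = 9 - a (Y(a) = 4 - (-5 + a) = 4 + (5 - a) = 9 - a)
X(o, n) = n/8
X(7, Y(-4))*(49 - 30) = ((9 - 1*(-4))/8)*(49 - 30) = ((9 + 4)/8)*19 = ((⅛)*13)*19 = (13/8)*19 = 247/8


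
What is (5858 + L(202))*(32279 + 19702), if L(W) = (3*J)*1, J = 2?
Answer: 304816584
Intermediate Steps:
L(W) = 6 (L(W) = (3*2)*1 = 6*1 = 6)
(5858 + L(202))*(32279 + 19702) = (5858 + 6)*(32279 + 19702) = 5864*51981 = 304816584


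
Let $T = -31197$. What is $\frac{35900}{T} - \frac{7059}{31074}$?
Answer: $- \frac{445258741}{323138526} \approx -1.3779$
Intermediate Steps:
$\frac{35900}{T} - \frac{7059}{31074} = \frac{35900}{-31197} - \frac{7059}{31074} = 35900 \left(- \frac{1}{31197}\right) - \frac{2353}{10358} = - \frac{35900}{31197} - \frac{2353}{10358} = - \frac{445258741}{323138526}$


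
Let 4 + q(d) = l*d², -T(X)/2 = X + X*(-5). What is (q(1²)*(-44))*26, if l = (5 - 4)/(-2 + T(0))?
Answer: 5148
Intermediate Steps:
T(X) = 8*X (T(X) = -2*(X + X*(-5)) = -2*(X - 5*X) = -(-8)*X = 8*X)
l = -½ (l = (5 - 4)/(-2 + 8*0) = 1/(-2 + 0) = 1/(-2) = 1*(-½) = -½ ≈ -0.50000)
q(d) = -4 - d²/2
(q(1²)*(-44))*26 = ((-4 - (1²)²/2)*(-44))*26 = ((-4 - ½*1²)*(-44))*26 = ((-4 - ½*1)*(-44))*26 = ((-4 - ½)*(-44))*26 = -9/2*(-44)*26 = 198*26 = 5148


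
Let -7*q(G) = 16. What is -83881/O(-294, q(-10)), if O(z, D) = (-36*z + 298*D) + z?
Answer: -587167/67262 ≈ -8.7296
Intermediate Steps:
q(G) = -16/7 (q(G) = -1/7*16 = -16/7)
O(z, D) = -35*z + 298*D
-83881/O(-294, q(-10)) = -83881/(-35*(-294) + 298*(-16/7)) = -83881/(10290 - 4768/7) = -83881/67262/7 = -83881*7/67262 = -587167/67262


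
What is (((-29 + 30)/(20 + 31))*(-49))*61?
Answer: -2989/51 ≈ -58.608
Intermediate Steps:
(((-29 + 30)/(20 + 31))*(-49))*61 = ((1/51)*(-49))*61 = -49/51*61 = -2989/51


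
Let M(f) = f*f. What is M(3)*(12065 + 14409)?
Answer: 238266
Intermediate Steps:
M(f) = f²
M(3)*(12065 + 14409) = 3²*(12065 + 14409) = 9*26474 = 238266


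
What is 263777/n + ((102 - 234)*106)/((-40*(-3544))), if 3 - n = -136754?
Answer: 4434940447/2423334040 ≈ 1.8301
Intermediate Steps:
n = 136757 (n = 3 - 1*(-136754) = 3 + 136754 = 136757)
263777/n + ((102 - 234)*106)/((-40*(-3544))) = 263777/136757 + ((102 - 234)*106)/((-40*(-3544))) = 263777*(1/136757) - 132*106/141760 = 263777/136757 - 13992*1/141760 = 263777/136757 - 1749/17720 = 4434940447/2423334040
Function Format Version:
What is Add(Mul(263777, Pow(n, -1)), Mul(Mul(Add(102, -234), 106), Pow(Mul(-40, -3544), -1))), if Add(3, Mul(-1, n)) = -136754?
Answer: Rational(4434940447, 2423334040) ≈ 1.8301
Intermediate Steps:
n = 136757 (n = Add(3, Mul(-1, -136754)) = Add(3, 136754) = 136757)
Add(Mul(263777, Pow(n, -1)), Mul(Mul(Add(102, -234), 106), Pow(Mul(-40, -3544), -1))) = Add(Mul(263777, Pow(136757, -1)), Mul(Mul(Add(102, -234), 106), Pow(Mul(-40, -3544), -1))) = Add(Mul(263777, Rational(1, 136757)), Mul(Mul(-132, 106), Pow(141760, -1))) = Add(Rational(263777, 136757), Mul(-13992, Rational(1, 141760))) = Add(Rational(263777, 136757), Rational(-1749, 17720)) = Rational(4434940447, 2423334040)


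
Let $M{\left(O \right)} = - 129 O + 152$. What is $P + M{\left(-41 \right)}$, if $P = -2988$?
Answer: $2453$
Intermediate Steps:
$M{\left(O \right)} = 152 - 129 O$
$P + M{\left(-41 \right)} = -2988 + \left(152 - -5289\right) = -2988 + \left(152 + 5289\right) = -2988 + 5441 = 2453$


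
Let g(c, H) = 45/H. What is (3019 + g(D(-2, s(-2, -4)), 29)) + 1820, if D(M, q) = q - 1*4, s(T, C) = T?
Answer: 140376/29 ≈ 4840.6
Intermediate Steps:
D(M, q) = -4 + q (D(M, q) = q - 4 = -4 + q)
(3019 + g(D(-2, s(-2, -4)), 29)) + 1820 = (3019 + 45/29) + 1820 = 87596/29 + 1820 = 140376/29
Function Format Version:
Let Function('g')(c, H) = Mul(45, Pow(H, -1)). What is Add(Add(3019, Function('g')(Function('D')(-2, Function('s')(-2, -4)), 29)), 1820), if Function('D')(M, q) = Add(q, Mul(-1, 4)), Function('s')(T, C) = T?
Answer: Rational(140376, 29) ≈ 4840.6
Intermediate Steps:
Function('D')(M, q) = Add(-4, q) (Function('D')(M, q) = Add(q, -4) = Add(-4, q))
Add(Add(3019, Function('g')(Function('D')(-2, Function('s')(-2, -4)), 29)), 1820) = Add(Add(3019, Mul(45, Pow(29, -1))), 1820) = Add(Add(3019, Mul(45, Rational(1, 29))), 1820) = Add(Add(3019, Rational(45, 29)), 1820) = Add(Rational(87596, 29), 1820) = Rational(140376, 29)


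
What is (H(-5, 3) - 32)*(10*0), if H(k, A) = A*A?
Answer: 0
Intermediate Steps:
H(k, A) = A²
(H(-5, 3) - 32)*(10*0) = (3² - 32)*(10*0) = (9 - 32)*0 = -23*0 = 0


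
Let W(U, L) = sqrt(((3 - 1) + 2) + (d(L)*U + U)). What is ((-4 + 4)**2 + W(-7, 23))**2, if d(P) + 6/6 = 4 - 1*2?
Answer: -10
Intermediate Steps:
d(P) = 1 (d(P) = -1 + (4 - 1*2) = -1 + (4 - 2) = -1 + 2 = 1)
W(U, L) = sqrt(4 + 2*U) (W(U, L) = sqrt(((3 - 1) + 2) + (1*U + U)) = sqrt((2 + 2) + (U + U)) = sqrt(4 + 2*U))
((-4 + 4)**2 + W(-7, 23))**2 = ((-4 + 4)**2 + sqrt(4 + 2*(-7)))**2 = (0**2 + sqrt(4 - 14))**2 = (0 + sqrt(-10))**2 = (0 + I*sqrt(10))**2 = (I*sqrt(10))**2 = -10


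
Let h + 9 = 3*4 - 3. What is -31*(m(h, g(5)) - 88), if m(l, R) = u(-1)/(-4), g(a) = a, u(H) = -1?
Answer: 10881/4 ≈ 2720.3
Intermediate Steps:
h = 0 (h = -9 + (3*4 - 3) = -9 + (12 - 3) = -9 + 9 = 0)
m(l, R) = ¼ (m(l, R) = -1/(-4) = -1*(-¼) = ¼)
-31*(m(h, g(5)) - 88) = -31*(¼ - 88) = -31*(-351/4) = 10881/4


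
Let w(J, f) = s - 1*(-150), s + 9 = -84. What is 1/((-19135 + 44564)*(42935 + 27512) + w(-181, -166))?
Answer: 1/1791396820 ≈ 5.5822e-10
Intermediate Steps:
s = -93 (s = -9 - 84 = -93)
w(J, f) = 57 (w(J, f) = -93 - 1*(-150) = -93 + 150 = 57)
1/((-19135 + 44564)*(42935 + 27512) + w(-181, -166)) = 1/((-19135 + 44564)*(42935 + 27512) + 57) = 1/(25429*70447 + 57) = 1/(1791396763 + 57) = 1/1791396820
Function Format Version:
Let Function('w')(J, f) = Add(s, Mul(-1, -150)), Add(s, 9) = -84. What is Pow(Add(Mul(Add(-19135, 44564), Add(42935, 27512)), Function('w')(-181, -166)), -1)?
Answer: Rational(1, 1791396820) ≈ 5.5822e-10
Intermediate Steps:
s = -93 (s = Add(-9, -84) = -93)
Function('w')(J, f) = 57 (Function('w')(J, f) = Add(-93, Mul(-1, -150)) = Add(-93, 150) = 57)
Pow(Add(Mul(Add(-19135, 44564), Add(42935, 27512)), Function('w')(-181, -166)), -1) = Pow(Add(Mul(Add(-19135, 44564), Add(42935, 27512)), 57), -1) = Pow(Add(Mul(25429, 70447), 57), -1) = Pow(Add(1791396763, 57), -1) = Pow(1791396820, -1) = Rational(1, 1791396820)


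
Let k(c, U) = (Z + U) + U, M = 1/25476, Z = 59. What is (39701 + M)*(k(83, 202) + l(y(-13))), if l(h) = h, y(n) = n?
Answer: 75856700775/4246 ≈ 1.7865e+7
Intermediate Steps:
M = 1/25476 ≈ 3.9253e-5
k(c, U) = 59 + 2*U (k(c, U) = (59 + U) + U = 59 + 2*U)
(39701 + M)*(k(83, 202) + l(y(-13))) = (39701 + 1/25476)*((59 + 2*202) - 13) = 1011422677*((59 + 404) - 13)/25476 = 1011422677*(463 - 13)/25476 = (1011422677/25476)*450 = 75856700775/4246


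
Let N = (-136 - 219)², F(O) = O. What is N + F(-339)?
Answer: 125686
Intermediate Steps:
N = 126025 (N = (-355)² = 126025)
N + F(-339) = 126025 - 339 = 125686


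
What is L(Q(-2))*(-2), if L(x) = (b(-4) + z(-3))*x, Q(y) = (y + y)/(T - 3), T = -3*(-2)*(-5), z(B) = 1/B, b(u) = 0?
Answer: 8/99 ≈ 0.080808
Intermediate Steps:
T = -30 (T = 6*(-5) = -30)
Q(y) = -2*y/33 (Q(y) = (y + y)/(-30 - 3) = (2*y)/(-33) = (2*y)*(-1/33) = -2*y/33)
L(x) = -x/3 (L(x) = (0 + 1/(-3))*x = (0 - 1/3)*x = -x/3)
L(Q(-2))*(-2) = -(-2)*(-2)/99*(-2) = -1/3*4/33*(-2) = -4/99*(-2) = 8/99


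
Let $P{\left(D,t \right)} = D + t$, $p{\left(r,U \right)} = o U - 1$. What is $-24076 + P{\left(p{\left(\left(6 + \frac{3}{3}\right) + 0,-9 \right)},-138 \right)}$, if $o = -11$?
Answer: $-24116$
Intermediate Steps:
$p{\left(r,U \right)} = -1 - 11 U$ ($p{\left(r,U \right)} = - 11 U - 1 = -1 - 11 U$)
$-24076 + P{\left(p{\left(\left(6 + \frac{3}{3}\right) + 0,-9 \right)},-138 \right)} = -24076 - 40 = -24116$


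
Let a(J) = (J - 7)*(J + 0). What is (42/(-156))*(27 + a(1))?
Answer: -147/26 ≈ -5.6538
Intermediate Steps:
a(J) = J*(-7 + J) (a(J) = (-7 + J)*J = J*(-7 + J))
(42/(-156))*(27 + a(1)) = (42/(-156))*(27 + 1*(-7 + 1)) = (42*(-1/156))*(27 + 1*(-6)) = -7*(27 - 6)/26 = -7/26*21 = -147/26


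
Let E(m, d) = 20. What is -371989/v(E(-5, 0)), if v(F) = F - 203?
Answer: 371989/183 ≈ 2032.7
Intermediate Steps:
v(F) = -203 + F
-371989/v(E(-5, 0)) = -371989/(-203 + 20) = -371989/(-183) = -371989*(-1/183) = 371989/183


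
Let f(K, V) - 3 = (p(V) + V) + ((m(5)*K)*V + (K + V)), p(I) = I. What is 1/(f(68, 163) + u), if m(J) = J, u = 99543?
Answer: 1/155523 ≈ 6.4299e-6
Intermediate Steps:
f(K, V) = 3 + K + 3*V + 5*K*V (f(K, V) = 3 + ((V + V) + ((5*K)*V + (K + V))) = 3 + (2*V + (5*K*V + (K + V))) = 3 + (2*V + (K + V + 5*K*V)) = 3 + (K + 3*V + 5*K*V) = 3 + K + 3*V + 5*K*V)
1/(f(68, 163) + u) = 1/((3 + 68 + 3*163 + 5*68*163) + 99543) = 1/((3 + 68 + 489 + 55420) + 99543) = 1/(55980 + 99543) = 1/155523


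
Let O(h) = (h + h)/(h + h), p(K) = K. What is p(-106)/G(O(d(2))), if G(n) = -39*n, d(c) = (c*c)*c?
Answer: 106/39 ≈ 2.7179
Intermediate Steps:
d(c) = c³ (d(c) = c²*c = c³)
O(h) = 1 (O(h) = (2*h)/((2*h)) = (2*h)*(1/(2*h)) = 1)
p(-106)/G(O(d(2))) = -106/((-39*1)) = -106/(-39) = -106*(-1/39) = 106/39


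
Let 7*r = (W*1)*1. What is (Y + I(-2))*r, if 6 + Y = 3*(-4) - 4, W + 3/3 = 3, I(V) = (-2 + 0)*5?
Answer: -64/7 ≈ -9.1429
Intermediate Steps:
I(V) = -10 (I(V) = -2*5 = -10)
W = 2 (W = -1 + 3 = 2)
r = 2/7 (r = ((2*1)*1)/7 = (2*1)/7 = (⅐)*2 = 2/7 ≈ 0.28571)
Y = -22 (Y = -6 + (3*(-4) - 4) = -6 + (-12 - 4) = -6 - 16 = -22)
(Y + I(-2))*r = (-22 - 10)*(2/7) = -32*2/7 = -64/7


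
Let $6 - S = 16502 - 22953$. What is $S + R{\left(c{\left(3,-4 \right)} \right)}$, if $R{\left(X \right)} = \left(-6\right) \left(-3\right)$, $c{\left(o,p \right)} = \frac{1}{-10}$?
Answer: $6475$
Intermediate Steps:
$c{\left(o,p \right)} = - \frac{1}{10}$
$S = 6457$ ($S = 6 - \left(16502 - 22953\right) = 6 - -6451 = 6 + 6451 = 6457$)
$R{\left(X \right)} = 18$
$S + R{\left(c{\left(3,-4 \right)} \right)} = 6457 + 18 = 6475$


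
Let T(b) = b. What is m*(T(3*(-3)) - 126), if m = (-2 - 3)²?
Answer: -3375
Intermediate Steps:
m = 25 (m = (-5)² = 25)
m*(T(3*(-3)) - 126) = 25*(3*(-3) - 126) = 25*(-9 - 126) = 25*(-135) = -3375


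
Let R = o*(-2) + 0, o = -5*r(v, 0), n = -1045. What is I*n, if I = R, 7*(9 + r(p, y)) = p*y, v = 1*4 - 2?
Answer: 94050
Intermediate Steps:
v = 2 (v = 4 - 2 = 2)
r(p, y) = -9 + p*y/7 (r(p, y) = -9 + (p*y)/7 = -9 + p*y/7)
o = 45 (o = -5*(-9 + (1/7)*2*0) = -5*(-9 + 0) = -5*(-9) = 45)
R = -90 (R = 45*(-2) + 0 = -90 + 0 = -90)
I = -90
I*n = -90*(-1045) = 94050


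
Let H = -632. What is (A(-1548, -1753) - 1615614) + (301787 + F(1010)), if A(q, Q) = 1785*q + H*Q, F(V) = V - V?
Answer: -2969111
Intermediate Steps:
F(V) = 0
A(q, Q) = -632*Q + 1785*q (A(q, Q) = 1785*q - 632*Q = -632*Q + 1785*q)
(A(-1548, -1753) - 1615614) + (301787 + F(1010)) = ((-632*(-1753) + 1785*(-1548)) - 1615614) + (301787 + 0) = ((1107896 - 2763180) - 1615614) + 301787 = (-1655284 - 1615614) + 301787 = -3270898 + 301787 = -2969111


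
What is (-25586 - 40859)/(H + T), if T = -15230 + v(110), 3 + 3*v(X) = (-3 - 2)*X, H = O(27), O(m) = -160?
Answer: 199335/46723 ≈ 4.2663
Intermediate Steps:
H = -160
v(X) = -1 - 5*X/3 (v(X) = -1 + ((-3 - 2)*X)/3 = -1 + (-5*X)/3 = -1 - 5*X/3)
T = -46243/3 (T = -15230 + (-1 - 5/3*110) = -15230 + (-1 - 550/3) = -15230 - 553/3 = -46243/3 ≈ -15414.)
(-25586 - 40859)/(H + T) = (-25586 - 40859)/(-160 - 46243/3) = -66445/(-46723/3) = -66445*(-3/46723) = 199335/46723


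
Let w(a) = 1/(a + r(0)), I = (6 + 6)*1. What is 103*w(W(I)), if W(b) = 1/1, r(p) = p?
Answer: 103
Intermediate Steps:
I = 12 (I = 12*1 = 12)
W(b) = 1
w(a) = 1/a (w(a) = 1/(a + 0) = 1/a)
103*w(W(I)) = 103/1 = 103*1 = 103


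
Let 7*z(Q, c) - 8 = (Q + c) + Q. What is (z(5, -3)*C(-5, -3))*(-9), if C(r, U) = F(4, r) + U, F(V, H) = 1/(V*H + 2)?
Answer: 825/14 ≈ 58.929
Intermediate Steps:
z(Q, c) = 8/7 + c/7 + 2*Q/7 (z(Q, c) = 8/7 + ((Q + c) + Q)/7 = 8/7 + (c + 2*Q)/7 = 8/7 + (c/7 + 2*Q/7) = 8/7 + c/7 + 2*Q/7)
F(V, H) = 1/(2 + H*V) (F(V, H) = 1/(H*V + 2) = 1/(2 + H*V))
C(r, U) = U + 1/(2 + 4*r) (C(r, U) = 1/(2 + r*4) + U = 1/(2 + 4*r) + U = U + 1/(2 + 4*r))
(z(5, -3)*C(-5, -3))*(-9) = ((8/7 + (⅐)*(-3) + (2/7)*5)*(-3 + 1/(2 + 4*(-5))))*(-9) = ((8/7 - 3/7 + 10/7)*(-3 + 1/(2 - 20)))*(-9) = (15*(-3 + 1/(-18))/7)*(-9) = (15*(-3 - 1/18)/7)*(-9) = ((15/7)*(-55/18))*(-9) = -275/42*(-9) = 825/14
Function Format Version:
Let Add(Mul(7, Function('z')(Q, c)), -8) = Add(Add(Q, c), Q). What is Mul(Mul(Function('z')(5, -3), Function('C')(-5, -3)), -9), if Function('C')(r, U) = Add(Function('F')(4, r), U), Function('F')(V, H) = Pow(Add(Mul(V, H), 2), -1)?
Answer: Rational(825, 14) ≈ 58.929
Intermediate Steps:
Function('z')(Q, c) = Add(Rational(8, 7), Mul(Rational(1, 7), c), Mul(Rational(2, 7), Q)) (Function('z')(Q, c) = Add(Rational(8, 7), Mul(Rational(1, 7), Add(Add(Q, c), Q))) = Add(Rational(8, 7), Mul(Rational(1, 7), Add(c, Mul(2, Q)))) = Add(Rational(8, 7), Add(Mul(Rational(1, 7), c), Mul(Rational(2, 7), Q))) = Add(Rational(8, 7), Mul(Rational(1, 7), c), Mul(Rational(2, 7), Q)))
Function('F')(V, H) = Pow(Add(2, Mul(H, V)), -1) (Function('F')(V, H) = Pow(Add(Mul(H, V), 2), -1) = Pow(Add(2, Mul(H, V)), -1))
Function('C')(r, U) = Add(U, Pow(Add(2, Mul(4, r)), -1)) (Function('C')(r, U) = Add(Pow(Add(2, Mul(r, 4)), -1), U) = Add(Pow(Add(2, Mul(4, r)), -1), U) = Add(U, Pow(Add(2, Mul(4, r)), -1)))
Mul(Mul(Function('z')(5, -3), Function('C')(-5, -3)), -9) = Mul(Mul(Add(Rational(8, 7), Mul(Rational(1, 7), -3), Mul(Rational(2, 7), 5)), Add(-3, Pow(Add(2, Mul(4, -5)), -1))), -9) = Mul(Mul(Add(Rational(8, 7), Rational(-3, 7), Rational(10, 7)), Add(-3, Pow(Add(2, -20), -1))), -9) = Mul(Mul(Rational(15, 7), Add(-3, Pow(-18, -1))), -9) = Mul(Mul(Rational(15, 7), Add(-3, Rational(-1, 18))), -9) = Mul(Mul(Rational(15, 7), Rational(-55, 18)), -9) = Mul(Rational(-275, 42), -9) = Rational(825, 14)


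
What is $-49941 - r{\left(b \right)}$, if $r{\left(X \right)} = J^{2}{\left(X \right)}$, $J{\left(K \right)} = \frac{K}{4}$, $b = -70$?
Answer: $- \frac{200989}{4} \approx -50247.0$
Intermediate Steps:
$J{\left(K \right)} = \frac{K}{4}$ ($J{\left(K \right)} = K \frac{1}{4} = \frac{K}{4}$)
$r{\left(X \right)} = \frac{X^{2}}{16}$ ($r{\left(X \right)} = \left(\frac{X}{4}\right)^{2} = \frac{X^{2}}{16}$)
$-49941 - r{\left(b \right)} = -49941 - \frac{\left(-70\right)^{2}}{16} = -49941 - \frac{1}{16} \cdot 4900 = -49941 - \frac{1225}{4} = - \frac{200989}{4}$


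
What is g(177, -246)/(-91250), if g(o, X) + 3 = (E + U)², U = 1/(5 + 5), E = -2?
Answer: -61/9125000 ≈ -6.6849e-6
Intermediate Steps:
U = ⅒ (U = 1/10 = ⅒ ≈ 0.10000)
g(o, X) = 61/100 (g(o, X) = -3 + (-2 + ⅒)² = -3 + (-19/10)² = -3 + 361/100 = 61/100)
g(177, -246)/(-91250) = (61/100)/(-91250) = (61/100)*(-1/91250) = -61/9125000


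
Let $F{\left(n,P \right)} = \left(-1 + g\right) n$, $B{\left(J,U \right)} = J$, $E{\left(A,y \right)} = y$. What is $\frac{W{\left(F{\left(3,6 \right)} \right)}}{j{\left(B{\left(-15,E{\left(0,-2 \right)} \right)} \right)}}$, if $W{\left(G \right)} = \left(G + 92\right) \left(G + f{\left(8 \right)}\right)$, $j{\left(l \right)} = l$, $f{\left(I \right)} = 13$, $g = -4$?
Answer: $\frac{154}{15} \approx 10.267$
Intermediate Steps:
$F{\left(n,P \right)} = - 5 n$ ($F{\left(n,P \right)} = \left(-1 - 4\right) n = - 5 n$)
$W{\left(G \right)} = \left(13 + G\right) \left(92 + G\right)$ ($W{\left(G \right)} = \left(G + 92\right) \left(G + 13\right) = \left(92 + G\right) \left(13 + G\right) = \left(13 + G\right) \left(92 + G\right)$)
$\frac{W{\left(F{\left(3,6 \right)} \right)}}{j{\left(B{\left(-15,E{\left(0,-2 \right)} \right)} \right)}} = \frac{1196 + \left(\left(-5\right) 3\right)^{2} + 105 \left(\left(-5\right) 3\right)}{-15} = \left(1196 + \left(-15\right)^{2} + 105 \left(-15\right)\right) \left(- \frac{1}{15}\right) = \left(1196 + 225 - 1575\right) \left(- \frac{1}{15}\right) = \left(-154\right) \left(- \frac{1}{15}\right) = \frac{154}{15}$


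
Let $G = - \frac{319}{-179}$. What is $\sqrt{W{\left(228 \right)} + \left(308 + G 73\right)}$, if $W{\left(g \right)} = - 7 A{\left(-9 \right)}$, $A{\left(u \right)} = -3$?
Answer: $\frac{\sqrt{14709862}}{179} \approx 21.427$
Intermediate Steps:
$W{\left(g \right)} = 21$ ($W{\left(g \right)} = \left(-7\right) \left(-3\right) = 21$)
$G = \frac{319}{179}$ ($G = \left(-319\right) \left(- \frac{1}{179}\right) = \frac{319}{179} \approx 1.7821$)
$\sqrt{W{\left(228 \right)} + \left(308 + G 73\right)} = \sqrt{21 + \left(308 + \frac{319}{179} \cdot 73\right)} = \sqrt{21 + \left(308 + \frac{23287}{179}\right)} = \sqrt{21 + \frac{78419}{179}} = \sqrt{\frac{82178}{179}} = \frac{\sqrt{14709862}}{179}$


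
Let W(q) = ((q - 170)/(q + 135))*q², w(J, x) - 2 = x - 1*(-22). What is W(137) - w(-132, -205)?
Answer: -570145/272 ≈ -2096.1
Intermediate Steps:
w(J, x) = 24 + x (w(J, x) = 2 + (x - 1*(-22)) = 2 + (x + 22) = 2 + (22 + x) = 24 + x)
W(q) = q²*(-170 + q)/(135 + q) (W(q) = ((-170 + q)/(135 + q))*q² = q²*(-170 + q)/(135 + q))
W(137) - w(-132, -205) = 137²*(-170 + 137)/(135 + 137) - (24 - 205) = 18769*(-33)/272 - 1*(-181) = 18769*(1/272)*(-33) + 181 = -619377/272 + 181 = -570145/272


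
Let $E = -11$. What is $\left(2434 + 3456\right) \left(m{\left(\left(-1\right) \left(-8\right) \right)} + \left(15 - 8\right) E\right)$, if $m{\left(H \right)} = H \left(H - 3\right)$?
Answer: $-217930$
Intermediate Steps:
$m{\left(H \right)} = H \left(-3 + H\right)$
$\left(2434 + 3456\right) \left(m{\left(\left(-1\right) \left(-8\right) \right)} + \left(15 - 8\right) E\right) = \left(2434 + 3456\right) \left(\left(-1\right) \left(-8\right) \left(-3 - -8\right) + \left(15 - 8\right) \left(-11\right)\right) = 5890 \left(8 \left(-3 + 8\right) + 7 \left(-11\right)\right) = 5890 \left(8 \cdot 5 - 77\right) = 5890 \left(40 - 77\right) = 5890 \left(-37\right) = -217930$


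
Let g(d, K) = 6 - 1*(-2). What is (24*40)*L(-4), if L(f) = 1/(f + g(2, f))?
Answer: 240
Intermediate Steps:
g(d, K) = 8 (g(d, K) = 6 + 2 = 8)
L(f) = 1/(8 + f) (L(f) = 1/(f + 8) = 1/(8 + f))
(24*40)*L(-4) = (24*40)/(8 - 4) = 960/4 = 960*(¼) = 240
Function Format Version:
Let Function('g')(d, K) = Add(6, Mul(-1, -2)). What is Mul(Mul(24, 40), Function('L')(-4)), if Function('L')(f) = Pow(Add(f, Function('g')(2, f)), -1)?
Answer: 240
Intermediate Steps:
Function('g')(d, K) = 8 (Function('g')(d, K) = Add(6, 2) = 8)
Function('L')(f) = Pow(Add(8, f), -1) (Function('L')(f) = Pow(Add(f, 8), -1) = Pow(Add(8, f), -1))
Mul(Mul(24, 40), Function('L')(-4)) = Mul(Mul(24, 40), Pow(Add(8, -4), -1)) = Mul(960, Pow(4, -1)) = Mul(960, Rational(1, 4)) = 240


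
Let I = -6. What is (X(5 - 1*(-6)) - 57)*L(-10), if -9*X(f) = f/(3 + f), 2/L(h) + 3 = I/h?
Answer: 35965/756 ≈ 47.573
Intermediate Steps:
L(h) = 2/(-3 - 6/h)
X(f) = -f/(9*(3 + f))
(X(5 - 1*(-6)) - 57)*L(-10) = (-(5 - 1*(-6))/(27 + 9*(5 - 1*(-6))) - 57)*(-2*(-10)/(6 + 3*(-10))) = (-(5 + 6)/(27 + 9*(5 + 6)) - 57)*(-2*(-10)/(6 - 30)) = (-1*11/(27 + 9*11) - 57)*(-2*(-10)/(-24)) = (-1*11/(27 + 99) - 57)*(-2*(-10)*(-1/24)) = (-1*11/126 - 57)*(-5/6) = (-1*11*1/126 - 57)*(-5/6) = (-11/126 - 57)*(-5/6) = -7193/126*(-5/6) = 35965/756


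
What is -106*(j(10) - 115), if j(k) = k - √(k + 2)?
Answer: 11130 + 212*√3 ≈ 11497.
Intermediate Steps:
j(k) = k - √(2 + k)
-106*(j(10) - 115) = -106*((10 - √(2 + 10)) - 115) = -106*((10 - √12) - 115) = -106*((10 - 2*√3) - 115) = -106*(-105 - 2*√3) = 11130 + 212*√3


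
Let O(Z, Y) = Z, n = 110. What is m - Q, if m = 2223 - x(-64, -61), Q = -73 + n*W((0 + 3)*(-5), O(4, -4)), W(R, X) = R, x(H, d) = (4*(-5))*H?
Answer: 2666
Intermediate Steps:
x(H, d) = -20*H
Q = -1723 (Q = -73 + 110*((0 + 3)*(-5)) = -73 + 110*(3*(-5)) = -73 + 110*(-15) = -73 - 1650 = -1723)
m = 943 (m = 2223 - (-20)*(-64) = 2223 - 1*1280 = 2223 - 1280 = 943)
m - Q = 943 - 1*(-1723) = 943 + 1723 = 2666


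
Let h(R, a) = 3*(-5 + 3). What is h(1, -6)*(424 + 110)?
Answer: -3204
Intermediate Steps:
h(R, a) = -6 (h(R, a) = 3*(-2) = -6)
h(1, -6)*(424 + 110) = -6*(424 + 110) = -6*534 = -3204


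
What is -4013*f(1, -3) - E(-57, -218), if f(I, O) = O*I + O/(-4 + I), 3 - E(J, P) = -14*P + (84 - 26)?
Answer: 11133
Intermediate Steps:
E(J, P) = -55 + 14*P (E(J, P) = 3 - (-14*P + (84 - 26)) = 3 - (-14*P + 58) = 3 - (58 - 14*P) = 3 + (-58 + 14*P) = -55 + 14*P)
f(I, O) = I*O + O/(-4 + I)
-4013*f(1, -3) - E(-57, -218) = -(-12039)*(1 + 1² - 4*1)/(-4 + 1) - (-55 + 14*(-218)) = -(-12039)*(1 + 1 - 4)/(-3) - (-55 - 3052) = -(-12039)*(-1)*(-2)/3 - 1*(-3107) = -4013*(-2) + 3107 = 8026 + 3107 = 11133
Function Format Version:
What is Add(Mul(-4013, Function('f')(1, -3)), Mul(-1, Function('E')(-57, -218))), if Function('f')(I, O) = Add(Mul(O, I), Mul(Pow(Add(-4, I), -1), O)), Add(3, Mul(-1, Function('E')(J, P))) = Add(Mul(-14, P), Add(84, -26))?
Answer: 11133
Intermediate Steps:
Function('E')(J, P) = Add(-55, Mul(14, P)) (Function('E')(J, P) = Add(3, Mul(-1, Add(Mul(-14, P), Add(84, -26)))) = Add(3, Mul(-1, Add(Mul(-14, P), 58))) = Add(3, Mul(-1, Add(58, Mul(-14, P)))) = Add(3, Add(-58, Mul(14, P))) = Add(-55, Mul(14, P)))
Function('f')(I, O) = Add(Mul(I, O), Mul(O, Pow(Add(-4, I), -1)))
Add(Mul(-4013, Function('f')(1, -3)), Mul(-1, Function('E')(-57, -218))) = Add(Mul(-4013, Mul(-3, Pow(Add(-4, 1), -1), Add(1, Pow(1, 2), Mul(-4, 1)))), Mul(-1, Add(-55, Mul(14, -218)))) = Add(Mul(-4013, Mul(-3, Pow(-3, -1), Add(1, 1, -4))), Mul(-1, Add(-55, -3052))) = Add(Mul(-4013, Mul(-3, Rational(-1, 3), -2)), Mul(-1, -3107)) = Add(Mul(-4013, -2), 3107) = Add(8026, 3107) = 11133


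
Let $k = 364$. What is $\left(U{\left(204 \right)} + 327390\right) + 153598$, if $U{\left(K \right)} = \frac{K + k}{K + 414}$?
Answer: $\frac{148625576}{309} \approx 4.8099 \cdot 10^{5}$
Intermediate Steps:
$U{\left(K \right)} = \frac{364 + K}{414 + K}$ ($U{\left(K \right)} = \frac{K + 364}{K + 414} = \frac{364 + K}{414 + K}$)
$\left(U{\left(204 \right)} + 327390\right) + 153598 = \left(\frac{364 + 204}{414 + 204} + 327390\right) + 153598 = \left(\frac{1}{618} \cdot 568 + 327390\right) + 153598 = \left(\frac{284}{309} + 327390\right) + 153598 = \frac{101163794}{309} + 153598 = \frac{148625576}{309}$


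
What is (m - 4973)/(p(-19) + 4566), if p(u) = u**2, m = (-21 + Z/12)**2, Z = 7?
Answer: -656087/709488 ≈ -0.92473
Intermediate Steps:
m = 60025/144 (m = (-21 + 7/12)**2 = (-245/12)**2 = 60025/144 ≈ 416.84)
(m - 4973)/(p(-19) + 4566) = (60025/144 - 4973)/((-19)**2 + 4566) = -656087/(144*(361 + 4566)) = -656087/144/4927 = -656087/144*1/4927 = -656087/709488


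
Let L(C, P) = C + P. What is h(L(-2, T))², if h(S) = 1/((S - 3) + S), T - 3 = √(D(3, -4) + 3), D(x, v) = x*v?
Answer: -35/1369 + 12*I/1369 ≈ -0.025566 + 0.0087655*I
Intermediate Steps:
D(x, v) = v*x
T = 3 + 3*I (T = 3 + √(-4*3 + 3) = 3 + √(-12 + 3) = 3 + √(-9) = 3 + 3*I ≈ 3.0 + 3.0*I)
h(S) = 1/(-3 + 2*S) (h(S) = 1/((-3 + S) + S) = 1/(-3 + 2*S))
h(L(-2, T))² = (1/(-3 + 2*(-2 + (3 + 3*I))))² = (1/(-3 + 2*(1 + 3*I)))² = (1/(-3 + (2 + 6*I)))² = (1/(-1 + 6*I))² = ((-1 - 6*I)/37)² = (-1 - 6*I)²/1369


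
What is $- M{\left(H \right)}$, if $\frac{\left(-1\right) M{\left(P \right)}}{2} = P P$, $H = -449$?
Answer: $403202$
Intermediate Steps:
$M{\left(P \right)} = - 2 P^{2}$ ($M{\left(P \right)} = - 2 P P = - 2 P^{2}$)
$- M{\left(H \right)} = - \left(-2\right) \left(-449\right)^{2} = - \left(-2\right) 201601 = \left(-1\right) \left(-403202\right) = 403202$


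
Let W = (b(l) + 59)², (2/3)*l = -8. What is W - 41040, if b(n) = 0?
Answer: -37559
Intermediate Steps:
l = -12 (l = (3/2)*(-8) = -12)
W = 3481 (W = (0 + 59)² = 59² = 3481)
W - 41040 = 3481 - 41040 = -37559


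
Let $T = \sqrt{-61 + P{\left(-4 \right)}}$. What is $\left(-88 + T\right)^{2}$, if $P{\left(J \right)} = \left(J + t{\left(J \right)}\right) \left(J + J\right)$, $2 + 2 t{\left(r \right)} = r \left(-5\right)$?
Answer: $\left(88 - i \sqrt{101}\right)^{2} \approx 7643.0 - 1768.8 i$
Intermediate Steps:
$t{\left(r \right)} = -1 - \frac{5 r}{2}$ ($t{\left(r \right)} = -1 + \frac{r \left(-5\right)}{2} = -1 + \frac{\left(-5\right) r}{2} = -1 - \frac{5 r}{2}$)
$P{\left(J \right)} = 2 J \left(-1 - \frac{3 J}{2}\right)$ ($P{\left(J \right)} = \left(J - \left(1 + \frac{5 J}{2}\right)\right) \left(J + J\right) = \left(-1 - \frac{3 J}{2}\right) 2 J = 2 J \left(-1 - \frac{3 J}{2}\right)$)
$T = i \sqrt{101}$ ($T = \sqrt{-61 - - 4 \left(2 + 3 \left(-4\right)\right)} = \sqrt{-61 - - 4 \left(2 - 12\right)} = \sqrt{-61 - \left(-4\right) \left(-10\right)} = \sqrt{-61 - 40} = \sqrt{-101} = i \sqrt{101} \approx 10.05 i$)
$\left(-88 + T\right)^{2} = \left(-88 + i \sqrt{101}\right)^{2}$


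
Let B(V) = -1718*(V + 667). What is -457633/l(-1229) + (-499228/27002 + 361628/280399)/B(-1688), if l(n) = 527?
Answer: -1519422812245456341946/1749733548524696147 ≈ -868.37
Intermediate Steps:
B(V) = -1145906 - 1718*V (B(V) = -1718*(667 + V) = -1145906 - 1718*V)
-457633/l(-1229) + (-499228/27002 + 361628/280399)/B(-1688) = -457633/527 + (-499228/27002 + 361628/280399)/(-1145906 - 1718*(-1688)) = -457633*1/527 + (-499228*1/27002 + 361628*(1/280399))/(-1145906 + 2899984) = -457633/527 + (-249614/13501 + 361628/280399)/1754078 = -457633/527 - 65109176358/3785666899*1/1754078 = -457633/527 - 32554588179/3320177511432061 = -1519422812245456341946/1749733548524696147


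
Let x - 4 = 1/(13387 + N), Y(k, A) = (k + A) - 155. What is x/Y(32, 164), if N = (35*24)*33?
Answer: 164429/1685387 ≈ 0.097562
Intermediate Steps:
Y(k, A) = -155 + A + k (Y(k, A) = (A + k) - 155 = -155 + A + k)
N = 27720 (N = 840*33 = 27720)
x = 164429/41107 (x = 4 + 1/(13387 + 27720) = 4 + 1/41107 = 164429/41107 ≈ 4.0000)
x/Y(32, 164) = 164429/(41107*(-155 + 164 + 32)) = (164429/41107)/41 = (164429/41107)*(1/41) = 164429/1685387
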